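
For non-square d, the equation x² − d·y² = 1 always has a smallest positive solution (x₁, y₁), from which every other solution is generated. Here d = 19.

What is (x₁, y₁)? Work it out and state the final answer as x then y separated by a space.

d=19: √d = [4; 2,1,3,1,2,8] (ℓ=6, even), read p_5/q_5
step 0: (4, 1)  from 4·(1,0) + (0,1)
step 1: (9, 2)  from 2·(4,1) + (1,0)
step 2: (13, 3)  from 1·(9,2) + (4,1)
…
step 4: (61, 14)  from 1·(48,11) + (13,3)
step 5: (170, 39)  from 2·(61,14) + (48,11)
fundamental: x₁=170, y₁=39  (since 28900 − 19·1521 = 1)

170 39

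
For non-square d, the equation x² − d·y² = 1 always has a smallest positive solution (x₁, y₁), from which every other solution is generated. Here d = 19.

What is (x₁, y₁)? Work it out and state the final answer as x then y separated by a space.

√19 = [4; 2,1,3,1,2,8, …], period ℓ=6 (even) → k=5
i=0: a=4 ⇒ p=4, q=1
i=1: a=2 ⇒ p=9, q=2
…
i=3: a=3 ⇒ p=48, q=11
i=4: a=1 ⇒ p=61, q=14
i=5: a=2 ⇒ p=170, q=39
fundamental: x₁=170, y₁=39  (since 28900 − 19·1521 = 1)

170 39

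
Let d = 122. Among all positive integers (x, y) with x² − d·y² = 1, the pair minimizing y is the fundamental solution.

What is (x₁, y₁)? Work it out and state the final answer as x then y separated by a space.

[11; 22] for √122; ℓ=1 ⇒ convergent index 1
k=0  a_k=11  p_k/q_k = 11/1
k=1  a_k=22  p_k/q_k = 243/22
fundamental: x₁=243, y₁=22  (since 59049 − 122·484 = 1)

243 22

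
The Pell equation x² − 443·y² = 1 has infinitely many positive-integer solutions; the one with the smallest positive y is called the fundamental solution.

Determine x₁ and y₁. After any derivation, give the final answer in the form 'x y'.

442 21

√443 → a₀=21, period (21,42); ℓ=2 even so k=1
a_0=21:  p_0=21·1+0=21,  q_0=21·0+1=1
a_1=21:  p_1=21·21+1=442,  q_1=21·1+0=21
fundamental: x₁=442, y₁=21  (since 195364 − 443·441 = 1)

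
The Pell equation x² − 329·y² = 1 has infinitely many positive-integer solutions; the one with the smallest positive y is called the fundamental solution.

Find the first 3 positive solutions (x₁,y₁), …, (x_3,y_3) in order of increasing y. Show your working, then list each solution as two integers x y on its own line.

2376415 131016
11294696504449 622696775280
53681772387237964255 2959571914453911384

√329 = [18; 7,4,2,1,1,4,1,1,2,4,7,36, …], period ℓ=12 (even) → k=11
i=0: a=18 ⇒ p=18, q=1
…
i=2: a=4 ⇒ p=526, q=29
i=3: a=2 ⇒ p=1179, q=65
i=4: a=1 ⇒ p=1705, q=94
i=5: a=1 ⇒ p=2884, q=159
i=6: a=4 ⇒ p=13241, q=730
i=7: a=1 ⇒ p=16125, q=889
…
i=10: a=4 ⇒ p=328794, q=18127
i=11: a=7 ⇒ p=2376415, q=131016
(x₁, y₁) = (2376415, 131016);  2376415² − 329·131016² = 1 ✓
n=2: (2376415,131016)∘(2376415,131016) = (2376415·2376415+329·131016·131016, 2376415·131016+131016·2376415) = (11294696504449,622696775280)
n=3: (11294696504449,622696775280)∘(2376415,131016) = (2376415·11294696504449+329·131016·622696775280, 2376415·622696775280+131016·11294696504449) = (53681772387237964255,2959571914453911384)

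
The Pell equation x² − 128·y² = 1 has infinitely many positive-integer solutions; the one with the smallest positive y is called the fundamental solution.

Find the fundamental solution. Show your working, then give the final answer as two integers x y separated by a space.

√128 → a₀=11, period (3,5,3,22); ℓ=4 even so k=3
k=0  a_k=11  p_k/q_k = 11/1
…
k=2  a_k=5  p_k/q_k = 181/16
k=3  a_k=3  p_k/q_k = 577/51
fundamental: x₁=577, y₁=51  (since 332929 − 128·2601 = 1)

577 51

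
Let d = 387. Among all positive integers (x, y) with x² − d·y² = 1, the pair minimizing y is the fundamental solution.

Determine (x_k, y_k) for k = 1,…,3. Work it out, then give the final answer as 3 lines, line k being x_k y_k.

3482 177
24248647 1232628
168867574226 8584021215

[19; 1,2,19,2,1,38] for √387; ℓ=6 ⇒ convergent index 5
i=0: a=19 ⇒ p=19, q=1
i=1: a=1 ⇒ p=20, q=1
i=2: a=2 ⇒ p=59, q=3
i=3: a=19 ⇒ p=1141, q=58
i=4: a=2 ⇒ p=2341, q=119
i=5: a=1 ⇒ p=3482, q=177
→ (3482, 177).  Check: 3482²=12124324, 387·177²=12124323, difference 1.
(x_2, y_2) = (3482·3482 + 387·177·177, 3482·177 + 177·3482) = (24248647, 1232628)
(x_3, y_3) = (3482·24248647 + 387·177·1232628, 3482·1232628 + 177·24248647) = (168867574226, 8584021215)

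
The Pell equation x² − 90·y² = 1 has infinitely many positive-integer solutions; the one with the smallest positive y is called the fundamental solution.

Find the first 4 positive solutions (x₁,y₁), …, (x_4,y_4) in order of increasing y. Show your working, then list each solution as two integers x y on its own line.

19 2
721 76
27379 2886
1039681 109592

√90 = [9; 2,18, …], period ℓ=2 (even) → k=1
a_0=9:  p_0=9·1+0=9,  q_0=9·0+1=1
a_1=2:  p_1=2·9+1=19,  q_1=2·1+0=2
(x₁, y₁) = (19, 2);  19² − 90·2² = 1 ✓
(19+2√90)^2 = 721 + 76√90
(19+2√90)^3 = 27379 + 2886√90
(19+2√90)^4 = 1039681 + 109592√90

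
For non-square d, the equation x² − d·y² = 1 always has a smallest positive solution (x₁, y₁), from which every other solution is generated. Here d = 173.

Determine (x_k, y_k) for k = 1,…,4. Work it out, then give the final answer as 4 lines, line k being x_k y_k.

2499849 190060
12498490045601 950242601880
62488675684008728649 4750926036134042180
312424506839974574118902401 23753195401006348176659760

d=173: √d = [13; 6,1,1,6,26] (ℓ=5, odd), read p_9/q_9
k=0  a_k=13  p_k/q_k = 13/1
k=1  a_k=6  p_k/q_k = 79/6
k=2  a_k=1  p_k/q_k = 92/7
…
k=8  a_k=1  p_k/q_k = 382343/29069
k=9  a_k=6  p_k/q_k = 2499849/190060
→ (2499849, 190060).  Check: 2499849²=6249245022801, 173·190060²=6249245022800, difference 1.
(x_2, y_2) = (2499849·2499849 + 173·190060·190060, 2499849·190060 + 190060·2499849) = (12498490045601, 950242601880)
(x_3, y_3) = (2499849·12498490045601 + 173·190060·950242601880, 2499849·950242601880 + 190060·12498490045601) = (62488675684008728649, 4750926036134042180)
(x_4, y_4) = (2499849·62488675684008728649 + 173·190060·4750926036134042180, 2499849·4750926036134042180 + 190060·62488675684008728649) = (312424506839974574118902401, 23753195401006348176659760)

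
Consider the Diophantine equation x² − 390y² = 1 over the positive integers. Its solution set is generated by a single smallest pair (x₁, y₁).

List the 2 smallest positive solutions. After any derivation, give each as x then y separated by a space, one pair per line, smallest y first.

d=390: √d = [19; 1,2,1,38] (ℓ=4, even), read p_3/q_3
k=0  a_k=19  p_k/q_k = 19/1
…
k=2  a_k=2  p_k/q_k = 59/3
k=3  a_k=1  p_k/q_k = 79/4
fundamental: x₁=79, y₁=4  (since 6241 − 390·16 = 1)
k=2:  x_2 = 79·79+390·4·4 = 12481,  y_2 = 79·4+4·79 = 632

79 4
12481 632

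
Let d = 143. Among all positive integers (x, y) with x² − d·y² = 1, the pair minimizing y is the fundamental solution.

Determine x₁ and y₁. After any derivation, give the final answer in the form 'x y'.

√143 = [11; 1,22, …], period ℓ=2 (even) → k=1
i=0: a=11 ⇒ p=11, q=1
i=1: a=1 ⇒ p=12, q=1
→ (12, 1).  Check: 12²=144, 143·1²=143, difference 1.

12 1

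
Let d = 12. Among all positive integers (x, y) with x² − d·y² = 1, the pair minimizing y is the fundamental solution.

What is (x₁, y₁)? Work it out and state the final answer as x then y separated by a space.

7 2

√12 = [3; 2,6, …], period ℓ=2 (even) → k=1
a_0=3:  p_0=3·1+0=3,  q_0=3·0+1=1
a_1=2:  p_1=2·3+1=7,  q_1=2·1+0=2
(x₁, y₁) = (7, 2);  7² − 12·2² = 1 ✓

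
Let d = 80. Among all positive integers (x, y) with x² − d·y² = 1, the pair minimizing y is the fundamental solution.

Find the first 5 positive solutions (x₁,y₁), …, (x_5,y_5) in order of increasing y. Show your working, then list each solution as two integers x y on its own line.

9 1
161 18
2889 323
51841 5796
930249 104005

[8; 1,16] for √80; ℓ=2 ⇒ convergent index 1
a_0=8:  p_0=8·1+0=8,  q_0=8·0+1=1
a_1=1:  p_1=1·8+1=9,  q_1=1·1+0=1
→ (9, 1).  Check: 9²=81, 80·1²=80, difference 1.
k=2:  x_2 = 9·9+80·1·1 = 161,  y_2 = 9·1+1·9 = 18
k=3:  x_3 = 9·161+80·1·18 = 2889,  y_3 = 9·18+1·161 = 323
k=4:  x_4 = 9·2889+80·1·323 = 51841,  y_4 = 9·323+1·2889 = 5796
k=5:  x_5 = 9·51841+80·1·5796 = 930249,  y_5 = 9·5796+1·51841 = 104005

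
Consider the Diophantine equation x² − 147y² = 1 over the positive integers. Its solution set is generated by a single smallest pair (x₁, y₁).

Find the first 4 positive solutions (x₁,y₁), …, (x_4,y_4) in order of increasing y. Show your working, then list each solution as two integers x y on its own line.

√147 = [12; 8,24, …], period ℓ=2 (even) → k=1
k=0  a_k=12  p_k/q_k = 12/1
k=1  a_k=8  p_k/q_k = 97/8
→ (97, 8).  Check: 97²=9409, 147·8²=9408, difference 1.
n=2: (97,8)∘(97,8) = (97·97+147·8·8, 97·8+8·97) = (18817,1552)
n=3: (18817,1552)∘(97,8) = (97·18817+147·8·1552, 97·1552+8·18817) = (3650401,301080)
n=4: (3650401,301080)∘(97,8) = (97·3650401+147·8·301080, 97·301080+8·3650401) = (708158977,58407968)

97 8
18817 1552
3650401 301080
708158977 58407968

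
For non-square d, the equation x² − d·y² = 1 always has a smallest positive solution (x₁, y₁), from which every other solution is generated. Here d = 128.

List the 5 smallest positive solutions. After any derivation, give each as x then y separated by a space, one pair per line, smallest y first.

√128 = [11; 3,5,3,22, …], period ℓ=4 (even) → k=3
i=0: a=11 ⇒ p=11, q=1
…
i=2: a=5 ⇒ p=181, q=16
i=3: a=3 ⇒ p=577, q=51
→ (577, 51).  Check: 577²=332929, 128·51²=332928, difference 1.
(x_2, y_2) = (577·577 + 128·51·51, 577·51 + 51·577) = (665857, 58854)
(x_3, y_3) = (577·665857 + 128·51·58854, 577·58854 + 51·665857) = (768398401, 67917465)
(x_4, y_4) = (577·768398401 + 128·51·67917465, 577·67917465 + 51·768398401) = (886731088897, 78376695756)
(x_5, y_5) = (577·886731088897 + 128·51·78376695756, 577·78376695756 + 51·886731088897) = (1023286908188737, 90446638984959)

577 51
665857 58854
768398401 67917465
886731088897 78376695756
1023286908188737 90446638984959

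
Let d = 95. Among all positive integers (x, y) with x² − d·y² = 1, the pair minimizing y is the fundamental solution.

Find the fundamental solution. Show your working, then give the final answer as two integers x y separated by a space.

39 4

√95 → a₀=9, period (1,2,1,18); ℓ=4 even so k=3
k=0  a_k=9  p_k/q_k = 9/1
…
k=2  a_k=2  p_k/q_k = 29/3
k=3  a_k=1  p_k/q_k = 39/4
fundamental: x₁=39, y₁=4  (since 1521 − 95·16 = 1)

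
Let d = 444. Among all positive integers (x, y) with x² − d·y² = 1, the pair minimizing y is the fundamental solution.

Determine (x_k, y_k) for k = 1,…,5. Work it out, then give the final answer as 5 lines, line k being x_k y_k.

√444 → a₀=21, period (14,42); ℓ=2 even so k=1
step 0: (21, 1)  from 21·(1,0) + (0,1)
step 1: (295, 14)  from 14·(21,1) + (1,0)
fundamental: x₁=295, y₁=14  (since 87025 − 444·196 = 1)
n=2: (295,14)∘(295,14) = (295·295+444·14·14, 295·14+14·295) = (174049,8260)
n=3: (174049,8260)∘(295,14) = (295·174049+444·14·8260, 295·8260+14·174049) = (102688615,4873386)
n=4: (102688615,4873386)∘(295,14) = (295·102688615+444·14·4873386, 295·4873386+14·102688615) = (60586108801,2875289480)
n=5: (60586108801,2875289480)∘(295,14) = (295·60586108801+444·14·2875289480, 295·2875289480+14·60586108801) = (35745701503975,1696415919814)

295 14
174049 8260
102688615 4873386
60586108801 2875289480
35745701503975 1696415919814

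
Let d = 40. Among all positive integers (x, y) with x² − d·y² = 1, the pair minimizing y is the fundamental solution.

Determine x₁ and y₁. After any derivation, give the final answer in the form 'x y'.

19 3

[6; 3,12] for √40; ℓ=2 ⇒ convergent index 1
i=0: a=6 ⇒ p=6, q=1
i=1: a=3 ⇒ p=19, q=3
fundamental: x₁=19, y₁=3  (since 361 − 40·9 = 1)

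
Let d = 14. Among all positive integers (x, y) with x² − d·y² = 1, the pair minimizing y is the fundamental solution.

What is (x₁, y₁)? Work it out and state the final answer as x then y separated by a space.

√14 = [3; 1,2,1,6, …], period ℓ=4 (even) → k=3
a_0=3:  p_0=3·1+0=3,  q_0=3·0+1=1
…
a_2=2:  p_2=2·4+3=11,  q_2=2·1+1=3
a_3=1:  p_3=1·11+4=15,  q_3=1·3+1=4
fundamental: x₁=15, y₁=4  (since 225 − 14·16 = 1)

15 4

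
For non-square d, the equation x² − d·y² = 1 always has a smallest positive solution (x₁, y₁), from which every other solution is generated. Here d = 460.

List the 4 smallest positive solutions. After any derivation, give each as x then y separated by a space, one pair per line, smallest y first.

[21; 2,4,3,1,2,10,2,1,3,4,2,42] for √460; ℓ=12 ⇒ convergent index 11
a_0=21:  p_0=21·1+0=21,  q_0=21·0+1=1
a_1=2:  p_1=2·21+1=43,  q_1=2·1+0=2
a_2=4:  p_2=4·43+21=193,  q_2=4·2+1=9
…
a_4=1:  p_4=1·622+193=815,  q_4=1·29+9=38
a_5=2:  p_5=2·815+622=2252,  q_5=2·38+29=105
a_6=10:  p_6=10·2252+815=23335,  q_6=10·105+38=1088
a_7=2:  p_7=2·23335+2252=48922,  q_7=2·1088+105=2281
…
a_9=3:  p_9=3·72257+48922=265693,  q_9=3·3369+2281=12388
a_10=4:  p_10=4·265693+72257=1135029,  q_10=4·12388+3369=52921
a_11=2:  p_11=2·1135029+265693=2535751,  q_11=2·52921+12388=118230
→ (2535751, 118230).  Check: 2535751²=6430033134001, 460·118230²=6430033134000, difference 1.
(2535751+118230√460)^2 = 12860066268001 + 599603681460√460
(2535751+118230√460)^3 = 65219851798297071751 + 3040891269731634690√460
(2535751+118230√460)^4 = 330762608834754335913072001 + 15421886156225925189922920√460

2535751 118230
12860066268001 599603681460
65219851798297071751 3040891269731634690
330762608834754335913072001 15421886156225925189922920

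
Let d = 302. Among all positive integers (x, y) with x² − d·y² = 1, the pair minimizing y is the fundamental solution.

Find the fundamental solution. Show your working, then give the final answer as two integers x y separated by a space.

√302 = [17; 2,1,1,1,4,…,1,2,34, …], period ℓ=16 (even) → k=15
a_0=17:  p_0=17·1+0=17,  q_0=17·0+1=1
…
a_2=1:  p_2=1·35+17=52,  q_2=1·2+1=3
a_3=1:  p_3=1·52+35=87,  q_3=1·3+2=5
…
a_7=1:  p_7=1·1425+643=2068,  q_7=1·82+37=119
a_8=16:  p_8=16·2068+1425=34513,  q_8=16·119+82=1986
a_9=1:  p_9=1·34513+2068=36581,  q_9=1·1986+119=2105
a_10=2:  p_10=2·36581+34513=107675,  q_10=2·2105+1986=6196
a_11=4:  p_11=4·107675+36581=467281,  q_11=4·6196+2105=26889
a_12=1:  p_12=1·467281+107675=574956,  q_12=1·26889+6196=33085
…
a_14=1:  p_14=1·1042237+574956=1617193,  q_14=1·59974+33085=93059
a_15=2:  p_15=2·1617193+1042237=4276623,  q_15=2·93059+59974=246092
→ (4276623, 246092).  Check: 4276623²=18289504284129, 302·246092²=18289504284128, difference 1.

4276623 246092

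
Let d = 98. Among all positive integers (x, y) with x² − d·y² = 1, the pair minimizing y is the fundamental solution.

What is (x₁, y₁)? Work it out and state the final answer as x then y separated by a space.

d=98: √d = [9; 1,8,1,18] (ℓ=4, even), read p_3/q_3
step 0: (9, 1)  from 9·(1,0) + (0,1)
step 1: (10, 1)  from 1·(9,1) + (1,0)
step 2: (89, 9)  from 8·(10,1) + (9,1)
step 3: (99, 10)  from 1·(89,9) + (10,1)
fundamental: x₁=99, y₁=10  (since 9801 − 98·100 = 1)

99 10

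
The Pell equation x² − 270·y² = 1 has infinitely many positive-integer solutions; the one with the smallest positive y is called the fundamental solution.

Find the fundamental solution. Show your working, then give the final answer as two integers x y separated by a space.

5291 322

d=270: √d = [16; 2,3,6,3,2,32] (ℓ=6, even), read p_5/q_5
i=0: a=16 ⇒ p=16, q=1
…
i=4: a=3 ⇒ p=2284, q=139
i=5: a=2 ⇒ p=5291, q=322
(x₁, y₁) = (5291, 322);  5291² − 270·322² = 1 ✓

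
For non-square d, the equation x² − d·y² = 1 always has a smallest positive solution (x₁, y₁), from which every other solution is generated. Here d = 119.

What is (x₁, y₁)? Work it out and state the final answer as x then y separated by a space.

√119 = [10; 1,9,1,20, …], period ℓ=4 (even) → k=3
i=0: a=10 ⇒ p=10, q=1
i=1: a=1 ⇒ p=11, q=1
i=2: a=9 ⇒ p=109, q=10
i=3: a=1 ⇒ p=120, q=11
(x₁, y₁) = (120, 11);  120² − 119·11² = 1 ✓

120 11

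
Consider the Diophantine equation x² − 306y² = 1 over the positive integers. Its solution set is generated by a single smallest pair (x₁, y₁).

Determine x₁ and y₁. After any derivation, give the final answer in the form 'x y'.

35 2

√306 → a₀=17, period (2,34); ℓ=2 even so k=1
a_0=17:  p_0=17·1+0=17,  q_0=17·0+1=1
a_1=2:  p_1=2·17+1=35,  q_1=2·1+0=2
fundamental: x₁=35, y₁=2  (since 1225 − 306·4 = 1)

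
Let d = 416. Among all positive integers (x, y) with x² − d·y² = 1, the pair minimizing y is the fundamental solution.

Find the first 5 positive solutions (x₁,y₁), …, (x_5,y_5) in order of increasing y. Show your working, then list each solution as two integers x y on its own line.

5201 255
54100801 2652510
562756526801 27591408765
5853793337683201 287005831321020
60891157735824130001 2985434629809841275

[20; 2,1,1,9,1,1,2,40] for √416; ℓ=8 ⇒ convergent index 7
step 0: (20, 1)  from 20·(1,0) + (0,1)
…
step 3: (102, 5)  from 1·(61,3) + (41,2)
step 4: (979, 48)  from 9·(102,5) + (61,3)
…
step 6: (2060, 101)  from 1·(1081,53) + (979,48)
step 7: (5201, 255)  from 2·(2060,101) + (1081,53)
→ (5201, 255).  Check: 5201²=27050401, 416·255²=27050400, difference 1.
(5201+255√416)^2 = 54100801 + 2652510√416
(5201+255√416)^3 = 562756526801 + 27591408765√416
(5201+255√416)^4 = 5853793337683201 + 287005831321020√416
(5201+255√416)^5 = 60891157735824130001 + 2985434629809841275√416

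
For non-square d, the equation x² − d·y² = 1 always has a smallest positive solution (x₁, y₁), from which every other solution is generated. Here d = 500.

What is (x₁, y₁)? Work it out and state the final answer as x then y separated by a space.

930249 41602

d=500: √d = [22; 2,1,3,2,1,…,1,2,44] (ℓ=14, even), read p_13/q_13
k=0  a_k=22  p_k/q_k = 22/1
…
k=5  a_k=1  p_k/q_k = 805/36
…
k=7  a_k=10  p_k/q_k = 14445/646
k=8  a_k=1  p_k/q_k = 15809/707
k=9  a_k=1  p_k/q_k = 30254/1353
k=10  a_k=2  p_k/q_k = 76317/3413
…
k=12  a_k=1  p_k/q_k = 335522/15005
k=13  a_k=2  p_k/q_k = 930249/41602
(x₁, y₁) = (930249, 41602);  930249² − 500·41602² = 1 ✓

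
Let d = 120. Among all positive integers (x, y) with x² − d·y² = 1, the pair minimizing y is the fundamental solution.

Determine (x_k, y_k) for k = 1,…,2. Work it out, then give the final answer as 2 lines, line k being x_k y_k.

11 1
241 22

√120 → a₀=10, period (1,20); ℓ=2 even so k=1
a_0=10:  p_0=10·1+0=10,  q_0=10·0+1=1
a_1=1:  p_1=1·10+1=11,  q_1=1·1+0=1
fundamental: x₁=11, y₁=1  (since 121 − 120·1 = 1)
(x_2, y_2) = (11·11 + 120·1·1, 11·1 + 1·11) = (241, 22)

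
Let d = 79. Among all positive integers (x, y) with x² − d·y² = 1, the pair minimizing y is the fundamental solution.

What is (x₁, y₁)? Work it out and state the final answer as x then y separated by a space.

√79 = [8; 1,7,1,16, …], period ℓ=4 (even) → k=3
step 0: (8, 1)  from 8·(1,0) + (0,1)
step 1: (9, 1)  from 1·(8,1) + (1,0)
step 2: (71, 8)  from 7·(9,1) + (8,1)
step 3: (80, 9)  from 1·(71,8) + (9,1)
→ (80, 9).  Check: 80²=6400, 79·9²=6399, difference 1.

80 9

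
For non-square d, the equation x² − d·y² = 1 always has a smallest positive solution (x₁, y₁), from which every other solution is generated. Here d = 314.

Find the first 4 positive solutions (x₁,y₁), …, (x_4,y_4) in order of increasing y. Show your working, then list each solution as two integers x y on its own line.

√314 → a₀=17, period (1,2,1,1,2,1,34); ℓ=7 odd so k=13
k=0  a_k=17  p_k/q_k = 17/1
k=1  a_k=1  p_k/q_k = 18/1
…
k=3  a_k=1  p_k/q_k = 71/4
…
k=5  a_k=2  p_k/q_k = 319/18
…
k=7  a_k=34  p_k/q_k = 15381/868
k=8  a_k=1  p_k/q_k = 15824/893
…
k=12  a_k=2  p_k/q_k = 282617/15949
k=13  a_k=1  p_k/q_k = 392499/22150
fundamental: x₁=392499, y₁=22150  (since 154055465001 − 314·490622500 = 1)
n=2: (392499,22150)∘(392499,22150) = (392499·392499+314·22150·22150, 392499·22150+22150·392499) = (308110930001,17387705700)
n=3: (308110930001,17387705700)∘(392499,22150) = (392499·308110930001+314·22150·17387705700, 392499·17387705700+22150·308110930001) = (241866463828532499,13649314199066450)
n=4: (241866463828532499,13649314199066450)∘(392499,22150) = (392499·241866463828532499+314·22150·13649314199066450, 392499·13649314199066450+22150·241866463828532499) = (189864690372162243720001,10714684347621377411400)

392499 22150
308110930001 17387705700
241866463828532499 13649314199066450
189864690372162243720001 10714684347621377411400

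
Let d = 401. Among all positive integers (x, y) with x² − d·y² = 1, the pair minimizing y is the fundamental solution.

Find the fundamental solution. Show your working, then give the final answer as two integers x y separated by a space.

801 40

√401 → a₀=20, period (40); ℓ=1 odd so k=1
a_0=20:  p_0=20·1+0=20,  q_0=20·0+1=1
a_1=40:  p_1=40·20+1=801,  q_1=40·1+0=40
→ (801, 40).  Check: 801²=641601, 401·40²=641600, difference 1.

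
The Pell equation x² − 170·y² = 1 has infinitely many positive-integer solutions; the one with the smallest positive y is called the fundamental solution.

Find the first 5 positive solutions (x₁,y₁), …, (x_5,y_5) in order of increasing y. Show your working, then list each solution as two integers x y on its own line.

339 26
229841 17628
155831859 11951758
105653770561 8103274296
71633100608499 5494008020930

√170 → a₀=13, period (26); ℓ=1 odd so k=1
i=0: a=13 ⇒ p=13, q=1
i=1: a=26 ⇒ p=339, q=26
→ (339, 26).  Check: 339²=114921, 170·26²=114920, difference 1.
k=2:  x_2 = 339·339+170·26·26 = 229841,  y_2 = 339·26+26·339 = 17628
k=3:  x_3 = 339·229841+170·26·17628 = 155831859,  y_3 = 339·17628+26·229841 = 11951758
k=4:  x_4 = 339·155831859+170·26·11951758 = 105653770561,  y_4 = 339·11951758+26·155831859 = 8103274296
k=5:  x_5 = 339·105653770561+170·26·8103274296 = 71633100608499,  y_5 = 339·8103274296+26·105653770561 = 5494008020930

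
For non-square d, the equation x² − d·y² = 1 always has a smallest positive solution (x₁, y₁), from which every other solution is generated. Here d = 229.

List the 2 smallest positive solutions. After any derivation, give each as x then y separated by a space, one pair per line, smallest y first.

[15; 7,1,1,7,30] for √229; ℓ=5 ⇒ convergent index 9
a_0=15:  p_0=15·1+0=15,  q_0=15·0+1=1
…
a_2=1:  p_2=1·106+15=121,  q_2=1·7+1=8
…
a_6=7:  p_6=7·51527+1710=362399,  q_6=7·3405+113=23948
a_7=1:  p_7=1·362399+51527=413926,  q_7=1·23948+3405=27353
a_8=1:  p_8=1·413926+362399=776325,  q_8=1·27353+23948=51301
a_9=7:  p_9=7·776325+413926=5848201,  q_9=7·51301+27353=386460
fundamental: x₁=5848201, y₁=386460  (since 34201454936401 − 229·149351331600 = 1)
(x_2, y_2) = (5848201·5848201 + 229·386460·386460, 5848201·386460 + 386460·5848201) = (68402909872801, 4520191516920)

5848201 386460
68402909872801 4520191516920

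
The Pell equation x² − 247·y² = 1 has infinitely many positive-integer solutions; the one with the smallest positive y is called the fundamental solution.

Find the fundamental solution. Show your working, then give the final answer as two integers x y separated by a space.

85292 5427

√247 → a₀=15, period (1,2,1,1,9,1,9,1,1,2,1,30); ℓ=12 even so k=11
k=0  a_k=15  p_k/q_k = 15/1
…
k=3  a_k=1  p_k/q_k = 63/4
k=4  a_k=1  p_k/q_k = 110/7
k=5  a_k=9  p_k/q_k = 1053/67
k=6  a_k=1  p_k/q_k = 1163/74
k=7  a_k=9  p_k/q_k = 11520/733
k=8  a_k=1  p_k/q_k = 12683/807
k=9  a_k=1  p_k/q_k = 24203/1540
k=10  a_k=2  p_k/q_k = 61089/3887
k=11  a_k=1  p_k/q_k = 85292/5427
→ (85292, 5427).  Check: 85292²=7274725264, 247·5427²=7274725263, difference 1.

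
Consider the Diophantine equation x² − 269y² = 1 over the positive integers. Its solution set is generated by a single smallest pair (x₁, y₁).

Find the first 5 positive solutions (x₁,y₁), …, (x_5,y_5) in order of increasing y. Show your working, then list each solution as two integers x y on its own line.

13449 820
361751201 22056360
9730383791049 593271970460
261727862849884801 15957829439376720
7039956045205817586249 429233695667083044100

√269 = [16; 2,2,32, …], period ℓ=3 (odd) → k=5
i=0: a=16 ⇒ p=16, q=1
…
i=4: a=2 ⇒ p=5396, q=329
i=5: a=2 ⇒ p=13449, q=820
(x₁, y₁) = (13449, 820);  13449² − 269·820² = 1 ✓
n=2: (13449,820)∘(13449,820) = (13449·13449+269·820·820, 13449·820+820·13449) = (361751201,22056360)
n=3: (361751201,22056360)∘(13449,820) = (13449·361751201+269·820·22056360, 13449·22056360+820·361751201) = (9730383791049,593271970460)
n=4: (9730383791049,593271970460)∘(13449,820) = (13449·9730383791049+269·820·593271970460, 13449·593271970460+820·9730383791049) = (261727862849884801,15957829439376720)
n=5: (261727862849884801,15957829439376720)∘(13449,820) = (13449·261727862849884801+269·820·15957829439376720, 13449·15957829439376720+820·261727862849884801) = (7039956045205817586249,429233695667083044100)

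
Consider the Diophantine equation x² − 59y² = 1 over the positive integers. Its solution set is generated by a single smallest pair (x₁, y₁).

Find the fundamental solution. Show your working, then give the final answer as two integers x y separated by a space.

530 69

[7; 1,2,7,2,1,14] for √59; ℓ=6 ⇒ convergent index 5
i=0: a=7 ⇒ p=7, q=1
i=1: a=1 ⇒ p=8, q=1
i=2: a=2 ⇒ p=23, q=3
i=3: a=7 ⇒ p=169, q=22
i=4: a=2 ⇒ p=361, q=47
i=5: a=1 ⇒ p=530, q=69
(x₁, y₁) = (530, 69);  530² − 59·69² = 1 ✓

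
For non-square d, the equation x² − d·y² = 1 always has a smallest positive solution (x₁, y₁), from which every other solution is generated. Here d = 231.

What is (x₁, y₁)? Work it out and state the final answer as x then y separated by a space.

76 5

√231 = [15; 5,30, …], period ℓ=2 (even) → k=1
k=0  a_k=15  p_k/q_k = 15/1
k=1  a_k=5  p_k/q_k = 76/5
fundamental: x₁=76, y₁=5  (since 5776 − 231·25 = 1)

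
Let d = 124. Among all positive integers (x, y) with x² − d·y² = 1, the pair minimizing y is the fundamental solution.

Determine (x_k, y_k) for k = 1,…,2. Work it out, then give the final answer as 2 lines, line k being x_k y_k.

4620799 414960
42703566796801 3834893506080

[11; 7,2,1,1,1,…,2,7,22] for √124; ℓ=16 ⇒ convergent index 15
k=0  a_k=11  p_k/q_k = 11/1
…
k=2  a_k=2  p_k/q_k = 167/15
k=3  a_k=1  p_k/q_k = 245/22
k=4  a_k=1  p_k/q_k = 412/37
k=5  a_k=1  p_k/q_k = 657/59
k=6  a_k=3  p_k/q_k = 2383/214
…
k=9  a_k=1  p_k/q_k = 17583/1579
k=10  a_k=3  p_k/q_k = 67292/6043
k=11  a_k=1  p_k/q_k = 84875/7622
…
k=14  a_k=2  p_k/q_k = 626251/56239
k=15  a_k=7  p_k/q_k = 4620799/414960
(x₁, y₁) = (4620799, 414960);  4620799² − 124·414960² = 1 ✓
n=2: (4620799,414960)∘(4620799,414960) = (4620799·4620799+124·414960·414960, 4620799·414960+414960·4620799) = (42703566796801,3834893506080)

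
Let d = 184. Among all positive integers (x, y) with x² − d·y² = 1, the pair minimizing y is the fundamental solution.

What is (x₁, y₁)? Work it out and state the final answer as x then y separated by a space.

24335 1794

√184 = [13; 1,1,3,2,1,2,1,2,3,1,1,26, …], period ℓ=12 (even) → k=11
i=0: a=13 ⇒ p=13, q=1
…
i=2: a=1 ⇒ p=27, q=2
…
i=10: a=1 ⇒ p=13741, q=1013
i=11: a=1 ⇒ p=24335, q=1794
(x₁, y₁) = (24335, 1794);  24335² − 184·1794² = 1 ✓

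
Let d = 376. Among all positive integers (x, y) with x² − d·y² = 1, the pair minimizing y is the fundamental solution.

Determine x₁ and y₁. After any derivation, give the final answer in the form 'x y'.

d=376: √d = [19; 2,1,1,3,1,…,1,2,38] (ℓ=16, even), read p_15/q_15
i=0: a=19 ⇒ p=19, q=1
…
i=4: a=3 ⇒ p=349, q=18
i=5: a=1 ⇒ p=446, q=23
…
i=8: a=4 ⇒ p=12953, q=668
i=9: a=2 ⇒ p=28834, q=1487
i=10: a=2 ⇒ p=70621, q=3642
i=11: a=1 ⇒ p=99455, q=5129
…
i=14: a=1 ⇒ p=837427, q=43187
i=15: a=2 ⇒ p=2143295, q=110532
fundamental: x₁=2143295, y₁=110532  (since 4593713457025 − 376·12217323024 = 1)

2143295 110532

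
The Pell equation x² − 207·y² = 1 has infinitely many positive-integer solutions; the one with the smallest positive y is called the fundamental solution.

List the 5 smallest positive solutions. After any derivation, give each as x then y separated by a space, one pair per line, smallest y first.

[14; 2,1,1,2,1,1,2,28] for √207; ℓ=8 ⇒ convergent index 7
i=0: a=14 ⇒ p=14, q=1
i=1: a=2 ⇒ p=29, q=2
i=2: a=1 ⇒ p=43, q=3
i=3: a=1 ⇒ p=72, q=5
…
i=5: a=1 ⇒ p=259, q=18
i=6: a=1 ⇒ p=446, q=31
i=7: a=2 ⇒ p=1151, q=80
→ (1151, 80).  Check: 1151²=1324801, 207·80²=1324800, difference 1.
(1151+80√207)^2 = 2649601 + 184160√207
(1151+80√207)^3 = 6099380351 + 423936240√207
(1151+80√207)^4 = 14040770918401 + 975901040320√207
(1151+80√207)^5 = 32321848554778751 + 2246523770880400√207

1151 80
2649601 184160
6099380351 423936240
14040770918401 975901040320
32321848554778751 2246523770880400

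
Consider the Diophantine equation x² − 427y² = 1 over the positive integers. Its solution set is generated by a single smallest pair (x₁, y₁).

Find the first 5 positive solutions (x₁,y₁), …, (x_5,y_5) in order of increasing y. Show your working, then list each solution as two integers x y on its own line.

d=427: √d = [20; 1,1,1,40] (ℓ=4, even), read p_3/q_3
k=0  a_k=20  p_k/q_k = 20/1
…
k=2  a_k=1  p_k/q_k = 41/2
k=3  a_k=1  p_k/q_k = 62/3
fundamental: x₁=62, y₁=3  (since 3844 − 427·9 = 1)
k=2:  x_2 = 62·62+427·3·3 = 7687,  y_2 = 62·3+3·62 = 372
k=3:  x_3 = 62·7687+427·3·372 = 953126,  y_3 = 62·372+3·7687 = 46125
k=4:  x_4 = 62·953126+427·3·46125 = 118179937,  y_4 = 62·46125+3·953126 = 5719128
k=5:  x_5 = 62·118179937+427·3·5719128 = 14653359062,  y_5 = 62·5719128+3·118179937 = 709125747

62 3
7687 372
953126 46125
118179937 5719128
14653359062 709125747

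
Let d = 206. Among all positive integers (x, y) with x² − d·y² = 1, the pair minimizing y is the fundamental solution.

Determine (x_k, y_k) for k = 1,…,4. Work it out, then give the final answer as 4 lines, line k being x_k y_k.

√206 → a₀=14, period (2,1,5,14,5,1,2,28); ℓ=8 even so k=7
i=0: a=14 ⇒ p=14, q=1
…
i=6: a=1 ⇒ p=20998, q=1463
i=7: a=2 ⇒ p=59535, q=4148
→ (59535, 4148).  Check: 59535²=3544416225, 206·4148²=3544416224, difference 1.
(59535+4148√206)^2 = 7088832449 + 493902360√206
(59535+4148√206)^3 = 844067279642895 + 58808954001052√206
(59535+4148√206)^4 = 100503090979990675201 + 7002382152411359280√206

59535 4148
7088832449 493902360
844067279642895 58808954001052
100503090979990675201 7002382152411359280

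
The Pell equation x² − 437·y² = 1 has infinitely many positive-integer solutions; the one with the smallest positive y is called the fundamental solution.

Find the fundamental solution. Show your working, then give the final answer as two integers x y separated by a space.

√437 = [20; 1,9,2,9,1,40, …], period ℓ=6 (even) → k=5
k=0  a_k=20  p_k/q_k = 20/1
…
k=2  a_k=9  p_k/q_k = 209/10
…
k=4  a_k=9  p_k/q_k = 4160/199
k=5  a_k=1  p_k/q_k = 4599/220
→ (4599, 220).  Check: 4599²=21150801, 437·220²=21150800, difference 1.

4599 220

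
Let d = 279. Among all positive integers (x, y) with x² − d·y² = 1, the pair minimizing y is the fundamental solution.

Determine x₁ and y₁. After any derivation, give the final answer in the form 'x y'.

1520 91

√279 → a₀=16, period (1,2,2,1,2,2,1,32); ℓ=8 even so k=7
k=0  a_k=16  p_k/q_k = 16/1
k=1  a_k=1  p_k/q_k = 17/1
…
k=3  a_k=2  p_k/q_k = 117/7
k=4  a_k=1  p_k/q_k = 167/10
k=5  a_k=2  p_k/q_k = 451/27
k=6  a_k=2  p_k/q_k = 1069/64
k=7  a_k=1  p_k/q_k = 1520/91
fundamental: x₁=1520, y₁=91  (since 2310400 − 279·8281 = 1)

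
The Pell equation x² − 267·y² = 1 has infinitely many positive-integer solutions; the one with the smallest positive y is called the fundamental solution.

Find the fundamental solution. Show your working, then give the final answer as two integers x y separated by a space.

2402 147

√267 = [16; 2,1,15,1,2,32, …], period ℓ=6 (even) → k=5
a_0=16:  p_0=16·1+0=16,  q_0=16·0+1=1
a_1=2:  p_1=2·16+1=33,  q_1=2·1+0=2
a_2=1:  p_2=1·33+16=49,  q_2=1·2+1=3
a_3=15:  p_3=15·49+33=768,  q_3=15·3+2=47
a_4=1:  p_4=1·768+49=817,  q_4=1·47+3=50
a_5=2:  p_5=2·817+768=2402,  q_5=2·50+47=147
→ (2402, 147).  Check: 2402²=5769604, 267·147²=5769603, difference 1.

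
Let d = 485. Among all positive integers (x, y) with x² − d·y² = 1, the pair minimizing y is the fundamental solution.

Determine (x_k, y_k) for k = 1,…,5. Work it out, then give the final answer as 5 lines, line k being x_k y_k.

969 44
1877921 85272
3639409929 165257092
7053174564481 320268159024
13669048666554249 620679526931420

d=485: √d = [22; 44] (ℓ=1, odd), read p_1/q_1
i=0: a=22 ⇒ p=22, q=1
i=1: a=44 ⇒ p=969, q=44
fundamental: x₁=969, y₁=44  (since 938961 − 485·1936 = 1)
k=2:  x_2 = 969·969+485·44·44 = 1877921,  y_2 = 969·44+44·969 = 85272
k=3:  x_3 = 969·1877921+485·44·85272 = 3639409929,  y_3 = 969·85272+44·1877921 = 165257092
k=4:  x_4 = 969·3639409929+485·44·165257092 = 7053174564481,  y_4 = 969·165257092+44·3639409929 = 320268159024
k=5:  x_5 = 969·7053174564481+485·44·320268159024 = 13669048666554249,  y_5 = 969·320268159024+44·7053174564481 = 620679526931420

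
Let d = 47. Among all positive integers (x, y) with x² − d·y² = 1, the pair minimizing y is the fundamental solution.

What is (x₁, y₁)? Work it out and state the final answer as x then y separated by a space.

48 7

√47 → a₀=6, period (1,5,1,12); ℓ=4 even so k=3
a_0=6:  p_0=6·1+0=6,  q_0=6·0+1=1
…
a_2=5:  p_2=5·7+6=41,  q_2=5·1+1=6
a_3=1:  p_3=1·41+7=48,  q_3=1·6+1=7
(x₁, y₁) = (48, 7);  48² − 47·7² = 1 ✓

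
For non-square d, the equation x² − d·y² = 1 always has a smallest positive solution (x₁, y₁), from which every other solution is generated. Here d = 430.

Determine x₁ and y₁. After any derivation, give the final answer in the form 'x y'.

2862251 138030

√430 = [20; 1,2,1,3,1,…,2,1,40, …], period ℓ=14 (even) → k=13
i=0: a=20 ⇒ p=20, q=1
…
i=6: a=6 ⇒ p=2675, q=129
…
i=8: a=6 ⇒ p=133439, q=6435
i=9: a=1 ⇒ p=155233, q=7486
…
i=11: a=1 ⇒ p=754371, q=36379
i=12: a=2 ⇒ p=2107880, q=101651
i=13: a=1 ⇒ p=2862251, q=138030
→ (2862251, 138030).  Check: 2862251²=8192480787001, 430·138030²=8192480787000, difference 1.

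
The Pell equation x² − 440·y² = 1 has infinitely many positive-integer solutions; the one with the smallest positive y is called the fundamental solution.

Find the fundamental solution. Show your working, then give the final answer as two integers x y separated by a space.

d=440: √d = [20; 1,40] (ℓ=2, even), read p_1/q_1
i=0: a=20 ⇒ p=20, q=1
i=1: a=1 ⇒ p=21, q=1
fundamental: x₁=21, y₁=1  (since 441 − 440·1 = 1)

21 1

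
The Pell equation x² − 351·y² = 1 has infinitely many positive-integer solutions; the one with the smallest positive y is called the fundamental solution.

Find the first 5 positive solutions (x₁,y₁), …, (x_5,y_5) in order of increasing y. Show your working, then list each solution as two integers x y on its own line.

62425 3332
7793761249 416000200
973051091875225 51937624966668
121485428812828080001 6484412476672499600
15167455786308534696249625 809578897660623950093332

√351 → a₀=18, period (1,2,1,3,2,2,2,3,1,2,1,36); ℓ=12 even so k=11
step 0: (18, 1)  from 18·(1,0) + (0,1)
…
step 2: (56, 3)  from 2·(19,1) + (18,1)
step 3: (75, 4)  from 1·(56,3) + (19,1)
step 4: (281, 15)  from 3·(75,4) + (56,3)
…
step 6: (1555, 83)  from 2·(637,34) + (281,15)
…
step 8: (12796, 683)  from 3·(3747,200) + (1555,83)
…
step 10: (45882, 2449)  from 2·(16543,883) + (12796,683)
step 11: (62425, 3332)  from 1·(45882,2449) + (16543,883)
(x₁, y₁) = (62425, 3332);  62425² − 351·3332² = 1 ✓
(62425+3332√351)^2 = 7793761249 + 416000200√351
(62425+3332√351)^3 = 973051091875225 + 51937624966668√351
(62425+3332√351)^4 = 121485428812828080001 + 6484412476672499600√351
(62425+3332√351)^5 = 15167455786308534696249625 + 809578897660623950093332√351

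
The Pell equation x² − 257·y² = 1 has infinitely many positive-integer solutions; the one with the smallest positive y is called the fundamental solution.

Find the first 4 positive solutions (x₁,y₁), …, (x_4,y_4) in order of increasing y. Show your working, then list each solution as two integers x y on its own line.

√257 = [16; 32, …], period ℓ=1 (odd) → k=1
a_0=16:  p_0=16·1+0=16,  q_0=16·0+1=1
a_1=32:  p_1=32·16+1=513,  q_1=32·1+0=32
(x₁, y₁) = (513, 32);  513² − 257·32² = 1 ✓
k=2:  x_2 = 513·513+257·32·32 = 526337,  y_2 = 513·32+32·513 = 32832
k=3:  x_3 = 513·526337+257·32·32832 = 540021249,  y_3 = 513·32832+32·526337 = 33685600
k=4:  x_4 = 513·540021249+257·32·33685600 = 554061275137,  y_4 = 513·33685600+32·540021249 = 34561392768

513 32
526337 32832
540021249 33685600
554061275137 34561392768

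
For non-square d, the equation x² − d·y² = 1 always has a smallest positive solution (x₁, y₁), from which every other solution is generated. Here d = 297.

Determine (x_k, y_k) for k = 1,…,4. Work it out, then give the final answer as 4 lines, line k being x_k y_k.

48599 2820
4723725601 274098360
459136680917399 26641812392460
44627167107085622401 2589530880648228720

d=297: √d = [17; 4,3,1,1,2,1,1,3,4,34] (ℓ=10, even), read p_9/q_9
k=0  a_k=17  p_k/q_k = 17/1
k=1  a_k=4  p_k/q_k = 69/4
k=2  a_k=3  p_k/q_k = 224/13
k=3  a_k=1  p_k/q_k = 293/17
k=4  a_k=1  p_k/q_k = 517/30
k=5  a_k=2  p_k/q_k = 1327/77
k=6  a_k=1  p_k/q_k = 1844/107
…
k=8  a_k=3  p_k/q_k = 11357/659
k=9  a_k=4  p_k/q_k = 48599/2820
fundamental: x₁=48599, y₁=2820  (since 2361862801 − 297·7952400 = 1)
n=2: (48599,2820)∘(48599,2820) = (48599·48599+297·2820·2820, 48599·2820+2820·48599) = (4723725601,274098360)
n=3: (4723725601,274098360)∘(48599,2820) = (48599·4723725601+297·2820·274098360, 48599·274098360+2820·4723725601) = (459136680917399,26641812392460)
n=4: (459136680917399,26641812392460)∘(48599,2820) = (48599·459136680917399+297·2820·26641812392460, 48599·26641812392460+2820·459136680917399) = (44627167107085622401,2589530880648228720)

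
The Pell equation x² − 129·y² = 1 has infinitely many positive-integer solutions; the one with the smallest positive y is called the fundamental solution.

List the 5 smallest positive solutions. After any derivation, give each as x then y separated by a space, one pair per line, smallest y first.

√129 = [11; 2,1,3,1,6,1,3,1,2,22, …], period ℓ=10 (even) → k=9
i=0: a=11 ⇒ p=11, q=1
i=1: a=2 ⇒ p=23, q=2
…
i=5: a=6 ⇒ p=1079, q=95
…
i=7: a=3 ⇒ p=4793, q=422
i=8: a=1 ⇒ p=6031, q=531
i=9: a=2 ⇒ p=16855, q=1484
(x₁, y₁) = (16855, 1484);  16855² − 129·1484² = 1 ✓
(16855+1484√129)^2 = 568182049 + 50025640√129
(16855+1484√129)^3 = 19153416854935 + 1686364322916√129
(16855+1484√129)^4 = 645661681611676801 + 56847341275472720√129
(16855+1484√129)^5 = 21765255267976208106775 + 1916323872709821068284√129

16855 1484
568182049 50025640
19153416854935 1686364322916
645661681611676801 56847341275472720
21765255267976208106775 1916323872709821068284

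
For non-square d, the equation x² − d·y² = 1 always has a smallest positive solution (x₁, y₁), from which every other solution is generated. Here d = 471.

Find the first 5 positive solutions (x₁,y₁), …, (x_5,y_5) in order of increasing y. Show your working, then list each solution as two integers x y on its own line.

7838695 361188
122890278606049 5662485139320
1926598824915678693415 88772987898323613612
30204041151744689101078780801 1391728752747293974319493360
473520532711948744867536551663095975 21818674431032810307068783683516788

√471 = [21; 1,2,2,1,3,…,2,1,42, …], period ℓ=14 (even) → k=13
i=0: a=21 ⇒ p=21, q=1
…
i=2: a=2 ⇒ p=65, q=3
i=3: a=2 ⇒ p=152, q=7
…
i=6: a=4 ⇒ p=3429, q=158
i=7: a=14 ⇒ p=48809, q=2249
i=8: a=4 ⇒ p=198665, q=9154
i=9: a=3 ⇒ p=644804, q=29711
i=10: a=1 ⇒ p=843469, q=38865
…
i=12: a=2 ⇒ p=5506953, q=253747
i=13: a=1 ⇒ p=7838695, q=361188
→ (7838695, 361188).  Check: 7838695²=61445139303025, 471·361188²=61445139303024, difference 1.
(x_2, y_2) = (7838695·7838695 + 471·361188·361188, 7838695·361188 + 361188·7838695) = (122890278606049, 5662485139320)
(x_3, y_3) = (7838695·122890278606049 + 471·361188·5662485139320, 7838695·5662485139320 + 361188·122890278606049) = (1926598824915678693415, 88772987898323613612)
(x_4, y_4) = (7838695·1926598824915678693415 + 471·361188·88772987898323613612, 7838695·88772987898323613612 + 361188·1926598824915678693415) = (30204041151744689101078780801, 1391728752747293974319493360)
(x_5, y_5) = (7838695·30204041151744689101078780801 + 471·361188·1391728752747293974319493360, 7838695·1391728752747293974319493360 + 361188·30204041151744689101078780801) = (473520532711948744867536551663095975, 21818674431032810307068783683516788)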